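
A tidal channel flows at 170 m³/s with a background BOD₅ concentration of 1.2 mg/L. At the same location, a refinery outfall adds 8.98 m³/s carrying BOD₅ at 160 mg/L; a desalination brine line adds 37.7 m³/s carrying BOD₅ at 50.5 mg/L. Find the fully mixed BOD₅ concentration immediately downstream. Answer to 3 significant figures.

16.4 mg/L

After mixing, C = (170.0·1.200 + 8.980·160.0 + 37.70·50.50) / 216.7 = 3545/216.7 = 16.36 mg/L.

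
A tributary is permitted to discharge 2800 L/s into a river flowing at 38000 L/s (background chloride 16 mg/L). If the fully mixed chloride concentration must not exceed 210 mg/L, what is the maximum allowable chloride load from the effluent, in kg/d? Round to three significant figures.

688000 kg/d

Mass balance at the limit: 38000·16.00 + 2800·Cₑ = 40800·210 → Cₑ = 2843 mg/L.
2800 L/s = 2.800 m³/s. Load = 2.800 m³/s × 2843 g/m³ × 86 400 s/d = 687700 kg/d.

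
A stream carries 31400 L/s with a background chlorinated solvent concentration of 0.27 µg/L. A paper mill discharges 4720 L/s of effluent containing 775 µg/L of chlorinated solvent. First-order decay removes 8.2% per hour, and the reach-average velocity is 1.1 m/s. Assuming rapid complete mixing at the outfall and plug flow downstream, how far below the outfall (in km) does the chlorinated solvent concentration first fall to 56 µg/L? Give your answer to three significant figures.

After mixing, C = (31400·0.2700 + 4720·775.0) / 36120 = 3666000/36120 = 101.5 µg/L.
8.2%/h lost → k = −ln(1 − 0.082) = 0.08556 h⁻¹.
Set 101.5·exp(−k·t) = 56 → t = ln(101.5/56)/k = 25030 s = 6.952 h.
Distance = v·t = 1.1·25030 = 27530 m = 27.53 km.

27.5 km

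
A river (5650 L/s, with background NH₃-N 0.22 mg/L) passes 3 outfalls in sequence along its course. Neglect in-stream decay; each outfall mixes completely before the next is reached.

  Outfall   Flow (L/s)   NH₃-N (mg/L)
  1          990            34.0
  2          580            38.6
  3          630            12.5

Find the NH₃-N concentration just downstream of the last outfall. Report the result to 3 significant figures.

8.30 mg/L

Outfall 1: combined Q = 6640 L/s; C = (5650·0.2200 + 990.0·34.00)/6640 = 5.256 mg/L.
Outfall 2: combined Q = 7220 L/s; C = (6640·5.256 + 580.0·38.60)/7220 = 7.935 mg/L.
Outfall 3: combined Q = 7850 L/s; C = (7220·7.935 + 630.0·12.50)/7850 = 8.301 mg/L.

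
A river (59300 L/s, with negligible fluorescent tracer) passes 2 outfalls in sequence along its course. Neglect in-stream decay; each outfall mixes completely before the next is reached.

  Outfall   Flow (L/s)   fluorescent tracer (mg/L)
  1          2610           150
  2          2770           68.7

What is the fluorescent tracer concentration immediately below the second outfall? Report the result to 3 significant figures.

After outfall 1: Q = 59300 + 2610 = 61910 L/s; C = (59300·0 + 2610·150.0)/61910 = 6.324 mg/L.
After outfall 2: Q = 61910 + 2770 = 64680 L/s; C = (61910·6.324 + 2770·68.70)/64680 = 8.995 mg/L.

9.00 mg/L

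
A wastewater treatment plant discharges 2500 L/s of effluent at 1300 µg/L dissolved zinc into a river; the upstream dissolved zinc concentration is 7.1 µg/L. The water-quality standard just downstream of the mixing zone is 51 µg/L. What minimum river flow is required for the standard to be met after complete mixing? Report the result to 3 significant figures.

71100 L/s

Set C_mix = 51: (Q·7.100 + 2500·1300) / (Q + 2500) = 51
→ Q = 2500·(1300 − 51)/(51 − 7.100) = 71130 L/s.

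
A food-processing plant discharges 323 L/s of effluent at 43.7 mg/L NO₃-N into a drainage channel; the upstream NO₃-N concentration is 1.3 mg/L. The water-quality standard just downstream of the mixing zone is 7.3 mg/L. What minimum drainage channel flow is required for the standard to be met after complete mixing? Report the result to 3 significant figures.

1960 L/s

Set C_mix = 7.3: (Q·1.300 + 323.0·43.70) / (Q + 323.0) = 7.3
→ Q = 323.0·(43.70 − 7.3)/(7.3 − 1.300) = 1960 L/s.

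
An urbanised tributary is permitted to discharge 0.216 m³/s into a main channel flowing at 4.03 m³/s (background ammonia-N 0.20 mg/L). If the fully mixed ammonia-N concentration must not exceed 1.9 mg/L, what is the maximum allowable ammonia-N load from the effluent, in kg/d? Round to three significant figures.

627 kg/d

Mass balance at the limit: 4.030·0.2000 + 0.2160·Cₑ = 4.246·1.9 → Cₑ = 33.62 mg/L.
Load = 0.2160 m³/s × 33.62 g/m³ × 86 400 s/d = 627.4 kg/d.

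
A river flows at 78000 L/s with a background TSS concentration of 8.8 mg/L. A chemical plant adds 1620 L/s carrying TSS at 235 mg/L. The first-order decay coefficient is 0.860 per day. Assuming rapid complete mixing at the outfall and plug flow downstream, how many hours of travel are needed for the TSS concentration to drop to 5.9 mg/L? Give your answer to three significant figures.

22.9 h

After mixing, C = (78000·8.800 + 1620·235.0) / 79620 = 1067000/79620 = 13.40 mg/L.
13.40·exp(−k·t) = 5.9 → t = ln(13.40/5.9)/k = 82430 s = 22.90 h.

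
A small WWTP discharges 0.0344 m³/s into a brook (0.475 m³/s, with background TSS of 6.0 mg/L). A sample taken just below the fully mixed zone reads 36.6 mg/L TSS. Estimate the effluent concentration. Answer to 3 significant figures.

459 mg/L

Mass balance: 0.4750·6.000 + 0.03440·Cₑ = 0.5094·36.60
→ Cₑ = (0.5094·36.60 − 0.4750·6.000) / 0.03440 = 459.1 mg/L.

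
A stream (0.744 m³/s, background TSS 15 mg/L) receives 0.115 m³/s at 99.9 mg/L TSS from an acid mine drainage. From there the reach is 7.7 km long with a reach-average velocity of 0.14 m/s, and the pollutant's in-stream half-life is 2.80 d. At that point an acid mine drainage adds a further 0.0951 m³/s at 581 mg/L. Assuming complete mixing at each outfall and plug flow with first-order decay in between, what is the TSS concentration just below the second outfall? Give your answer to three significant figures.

78.2 mg/L

After mixing, C = (0.7440·15.00 + 0.1150·99.90) / 0.8590 = 22.65/0.8590 = 26.37 mg/L; combined flow 0.8590 m³/s.
Travel time t = 7.7·1000 / 0.14 = 55000 s = 15.28 h.
Half-life 2.80 d → k = ln 2 / 2.80 = 0.2476 d⁻¹.
First-order decay: C = 26.37·exp(−k·t) = 26.37·0.8542 = 22.52 mg/L.
At the second outfall, C = (0.8590·22.52 + 0.09510·581.0) / (0.8590 + 0.09510) = 78.19 mg/L.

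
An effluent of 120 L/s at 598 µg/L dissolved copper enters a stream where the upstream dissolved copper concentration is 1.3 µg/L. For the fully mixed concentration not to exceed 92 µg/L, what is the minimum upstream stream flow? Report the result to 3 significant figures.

669 L/s

Set C_mix = 92: (Q·1.300 + 120.0·598.0) / (Q + 120.0) = 92
→ Q = 120.0·(598.0 − 92)/(92 − 1.300) = 669.5 L/s.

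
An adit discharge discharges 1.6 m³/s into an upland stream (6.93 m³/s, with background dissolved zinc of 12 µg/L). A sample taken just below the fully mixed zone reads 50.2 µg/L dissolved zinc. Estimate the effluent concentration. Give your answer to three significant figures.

216 µg/L

Mass balance: 6.930·12.00 + 1.600·Cₑ = 8.530·50.20
→ Cₑ = (8.530·50.20 − 6.930·12.00) / 1.600 = 215.7 µg/L.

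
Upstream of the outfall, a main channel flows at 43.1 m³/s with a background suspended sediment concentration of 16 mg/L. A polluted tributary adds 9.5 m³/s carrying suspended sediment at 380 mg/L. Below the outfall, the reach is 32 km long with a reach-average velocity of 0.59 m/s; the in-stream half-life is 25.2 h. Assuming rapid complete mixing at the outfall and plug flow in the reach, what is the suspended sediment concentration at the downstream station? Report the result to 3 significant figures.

After mixing, C = (43.10·16.00 + 9.500·380.0) / 52.60 = 4300/52.60 = 81.74 mg/L.
Travel time t = 32·1000 / 0.59 = 54240 s = 15.07 h.
Half-life 25.2 h → k = ln 2 / 25.2 = 0.02751 h⁻¹ = 0.6601 d⁻¹.
Decay over the reach: 81.74·exp(−kt) = 81.74·0.6607 = 54.01 mg/L.

54.0 mg/L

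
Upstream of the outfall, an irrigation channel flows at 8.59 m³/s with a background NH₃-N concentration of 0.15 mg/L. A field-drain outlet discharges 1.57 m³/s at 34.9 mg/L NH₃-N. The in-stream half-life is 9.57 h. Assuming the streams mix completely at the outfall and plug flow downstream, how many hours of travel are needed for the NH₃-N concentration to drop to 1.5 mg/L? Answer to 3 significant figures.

18.0 h

Conservation of mass: C = (8.590·0.1500 + 1.570·34.90) / 10.16 = 56.08/10.16 = 5.520 mg/L.
Half-life 9.57 h → k = ln 2 / 9.57 = 0.07243 h⁻¹ = 1.738 d⁻¹.
5.520·exp(−k·t) = 1.5 → t = ln(5.520/1.5)/k = 64760 s = 17.99 h.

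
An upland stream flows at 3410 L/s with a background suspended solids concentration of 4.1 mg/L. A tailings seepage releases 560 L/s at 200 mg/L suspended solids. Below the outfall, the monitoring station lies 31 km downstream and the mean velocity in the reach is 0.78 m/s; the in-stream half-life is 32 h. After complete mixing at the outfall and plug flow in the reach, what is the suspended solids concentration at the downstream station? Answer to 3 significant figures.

Mixed concentration C = ΣQC/ΣQ = (3410·4.100 + 560.0·200.0) / 3970 = 126000/3970 = 31.73 mg/L.
Travel time t = 31·1000 / 0.78 = 39740 s = 11.04 h.
Half-life 32 h → k = ln 2 / 32 = 0.02166 h⁻¹ = 0.5199 d⁻¹.
First-order decay: C = 31.73·exp(−k·t) = 31.73·0.7873 = 24.98 mg/L.

25.0 mg/L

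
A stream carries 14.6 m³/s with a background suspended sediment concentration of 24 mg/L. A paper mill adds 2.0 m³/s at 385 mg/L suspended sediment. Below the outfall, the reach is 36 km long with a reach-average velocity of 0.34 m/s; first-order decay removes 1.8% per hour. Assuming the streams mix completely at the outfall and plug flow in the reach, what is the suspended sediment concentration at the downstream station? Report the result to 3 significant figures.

Flow-weighted average: C = (14.60·24.00 + 2.000·385.0) / 16.60 = 1120/16.60 = 67.49 mg/L.
Travel time t = 36·1000 / 0.34 = 105900 s = 29.41 h.
1.8%/h lost → k = −ln(1 − 0.018) = 0.01816 h⁻¹.
First-order decay: C = 67.49·exp(−k·t) = 67.49·0.5861 = 39.56 mg/L.

39.6 mg/L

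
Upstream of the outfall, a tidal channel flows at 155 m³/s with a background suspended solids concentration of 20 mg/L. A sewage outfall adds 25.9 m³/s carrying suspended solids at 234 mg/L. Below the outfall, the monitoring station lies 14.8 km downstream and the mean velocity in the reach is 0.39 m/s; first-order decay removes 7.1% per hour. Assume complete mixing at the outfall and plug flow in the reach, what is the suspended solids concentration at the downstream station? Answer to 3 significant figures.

23.3 mg/L

After mixing, C = (155.0·20.00 + 25.90·234.0) / 180.9 = 9161/180.9 = 50.64 mg/L.
Travel time t = 14.8·1000 / 0.39 = 37950 s = 10.54 h.
7.1%/h lost → k = −ln(1 − 0.071) = 0.07365 h⁻¹.
After decay, C = 50.64 × e^(−kt) = 50.64 × 0.4601 = 23.30 mg/L.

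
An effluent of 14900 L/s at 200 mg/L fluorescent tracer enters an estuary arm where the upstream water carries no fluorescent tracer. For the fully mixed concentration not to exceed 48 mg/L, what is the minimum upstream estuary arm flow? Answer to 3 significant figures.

47200 L/s

Set C_mix = 48: (Q·0 + 14900·200.0) / (Q + 14900) = 48
→ Q = 14900·(200.0 − 48)/(48 − 0) = 47180 L/s.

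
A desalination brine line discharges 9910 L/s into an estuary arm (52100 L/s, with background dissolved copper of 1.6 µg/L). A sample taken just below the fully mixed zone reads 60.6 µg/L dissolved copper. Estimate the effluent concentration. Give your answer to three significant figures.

Mass balance: 52100·1.600 + 9910·Cₑ = 62010·60.60
→ Cₑ = (62010·60.60 − 52100·1.600) / 9910 = 370.8 µg/L.

371 µg/L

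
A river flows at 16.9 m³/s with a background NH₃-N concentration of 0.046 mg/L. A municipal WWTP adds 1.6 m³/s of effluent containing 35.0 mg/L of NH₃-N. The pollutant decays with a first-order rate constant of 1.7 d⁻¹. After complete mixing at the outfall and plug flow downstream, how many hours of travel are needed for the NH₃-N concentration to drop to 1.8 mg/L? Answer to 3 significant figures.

Flow-weighted average: C = (16.90·0.04600 + 1.600·35.00) / 18.50 = 56.78/18.50 = 3.069 mg/L.
3.069·exp(−k·t) = 1.8 → t = ln(3.069/1.8)/k = 27120 s = 7.533 h.

7.53 h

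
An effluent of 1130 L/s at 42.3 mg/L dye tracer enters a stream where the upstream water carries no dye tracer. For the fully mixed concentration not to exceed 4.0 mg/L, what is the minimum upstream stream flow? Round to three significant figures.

Set C_mix = 4.0: (Q·0 + 1130·42.30) / (Q + 1130) = 4.0
→ Q = 1130·(42.30 − 4.0)/(4.0 − 0) = 10820 L/s.

10800 L/s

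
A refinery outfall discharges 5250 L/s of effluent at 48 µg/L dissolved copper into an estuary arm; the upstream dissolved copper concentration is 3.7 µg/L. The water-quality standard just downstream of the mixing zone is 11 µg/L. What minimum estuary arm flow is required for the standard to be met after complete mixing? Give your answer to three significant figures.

Set C_mix = 11: (Q·3.700 + 5250·48.00) / (Q + 5250) = 11
→ Q = 5250·(48.00 − 11)/(11 − 3.700) = 26610 L/s.

26600 L/s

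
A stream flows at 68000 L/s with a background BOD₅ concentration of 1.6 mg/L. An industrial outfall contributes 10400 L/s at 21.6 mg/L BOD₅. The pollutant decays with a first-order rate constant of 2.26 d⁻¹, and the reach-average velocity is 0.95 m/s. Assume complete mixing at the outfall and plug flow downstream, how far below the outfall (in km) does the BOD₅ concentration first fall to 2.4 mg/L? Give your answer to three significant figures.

20.8 km

Mixed concentration C = ΣQC/ΣQ = (68000·1.600 + 10400·21.60) / 78400 = 333400/78400 = 4.253 mg/L.
Set 4.253·exp(−k·t) = 2.4 → t = ln(4.253/2.4)/k = 21870 s = 6.076 h.
Distance = v·t = 0.95·21870 = 20780 m = 20.78 km.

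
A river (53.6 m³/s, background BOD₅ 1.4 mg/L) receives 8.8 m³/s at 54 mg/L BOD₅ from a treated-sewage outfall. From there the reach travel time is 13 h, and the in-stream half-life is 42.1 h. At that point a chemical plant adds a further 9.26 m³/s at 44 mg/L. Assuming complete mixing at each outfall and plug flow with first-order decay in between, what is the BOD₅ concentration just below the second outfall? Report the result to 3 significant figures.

Mixed concentration C = ΣQC/ΣQ = (53.60·1.400 + 8.800·54.00) / 62.40 = 550.2/62.40 = 8.818 mg/L; combined flow 62.40 m³/s.
Half-life 42.1 h → k = ln 2 / 42.1 = 0.01646 h⁻¹ = 0.3951 d⁻¹.
First-order decay: C = 8.818·exp(−k·t) = 8.818·0.8073 = 7.119 mg/L.
Second outfall: C = (62.40·7.119 + 9.260·44.00)/71.66 = 11.88 mg/L.

11.9 mg/L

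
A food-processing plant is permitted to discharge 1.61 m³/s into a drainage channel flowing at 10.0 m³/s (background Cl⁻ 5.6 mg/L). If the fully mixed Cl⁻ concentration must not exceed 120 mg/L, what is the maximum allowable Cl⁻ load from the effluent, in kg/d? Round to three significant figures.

Mass balance at the limit: 10.00·5.600 + 1.610·Cₑ = 11.61·120 → Cₑ = 830.6 mg/L.
Load = 1.610 m³/s × 830.6 g/m³ × 86 400 s/d = 115500 kg/d.

116000 kg/d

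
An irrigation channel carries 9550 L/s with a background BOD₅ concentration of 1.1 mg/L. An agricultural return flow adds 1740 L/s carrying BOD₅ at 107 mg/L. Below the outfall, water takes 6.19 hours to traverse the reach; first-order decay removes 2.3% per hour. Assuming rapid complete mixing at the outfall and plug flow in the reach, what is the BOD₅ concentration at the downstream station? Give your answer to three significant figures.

After mixing, C = (9550·1.100 + 1740·107.0) / 11290 = 196700/11290 = 17.42 mg/L.
2.3%/h lost → k = −ln(1 − 0.023) = 0.02327 h⁻¹.
Applying C = C₀e^(−kt): 17.42 × 0.8659 = 15.08 mg/L.

15.1 mg/L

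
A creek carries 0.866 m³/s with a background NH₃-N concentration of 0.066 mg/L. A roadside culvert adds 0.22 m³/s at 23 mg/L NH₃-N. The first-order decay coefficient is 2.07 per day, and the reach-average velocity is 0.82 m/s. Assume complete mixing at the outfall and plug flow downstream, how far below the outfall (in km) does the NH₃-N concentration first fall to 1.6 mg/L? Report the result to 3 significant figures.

37.0 km

Conservation of mass: C = (0.8660·0.06600 + 0.2200·23.00) / 1.086 = 5.117/1.086 = 4.712 mg/L.
Set 4.712·exp(−k·t) = 1.6 → t = ln(4.712/1.6)/k = 45080 s = 12.52 h.
Distance = v·t = 0.82·45080 = 36970 m = 36.97 km.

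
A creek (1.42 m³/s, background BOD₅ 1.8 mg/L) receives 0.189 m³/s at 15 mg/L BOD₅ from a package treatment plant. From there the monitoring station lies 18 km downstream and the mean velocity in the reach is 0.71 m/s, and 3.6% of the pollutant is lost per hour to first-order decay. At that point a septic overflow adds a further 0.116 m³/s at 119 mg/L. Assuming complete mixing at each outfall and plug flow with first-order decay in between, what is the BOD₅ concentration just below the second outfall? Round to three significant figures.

Mixed concentration C = ΣQC/ΣQ = (1.420·1.800 + 0.1890·15.00) / 1.609 = 5.391/1.609 = 3.351 mg/L; combined flow 1.609 m³/s.
Travel time t = 18·1000 / 0.71 = 25350 s = 7.042 h.
3.6%/h lost → k = −ln(1 − 0.036) = 0.03666 h⁻¹.
Decay over the reach: 3.351·exp(−kt) = 3.351·0.7724 = 2.588 mg/L.
Second outfall: C = (1.609·2.588 + 0.1160·119.0)/1.725 = 10.42 mg/L.

10.4 mg/L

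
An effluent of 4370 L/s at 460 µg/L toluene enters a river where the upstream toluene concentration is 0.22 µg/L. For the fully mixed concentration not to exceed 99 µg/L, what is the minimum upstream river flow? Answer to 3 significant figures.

Set C_mix = 99: (Q·0.2200 + 4370·460.0) / (Q + 4370) = 99
→ Q = 4370·(460.0 − 99)/(99 − 0.2200) = 15970 L/s.

16000 L/s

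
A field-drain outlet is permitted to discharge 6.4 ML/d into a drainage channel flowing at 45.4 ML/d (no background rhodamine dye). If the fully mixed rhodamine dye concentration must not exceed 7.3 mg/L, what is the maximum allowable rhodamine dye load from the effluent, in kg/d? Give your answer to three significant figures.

378 kg/d

Mass balance at the limit: 45.40·0 + 6.400·Cₑ = 51.80·7.3 → Cₑ = 59.08 mg/L.
6.400 ML/d = 0.07407 m³/s. Load = 0.07407 m³/s × 59.08 g/m³ × 86 400 s/d = 378.1 kg/d.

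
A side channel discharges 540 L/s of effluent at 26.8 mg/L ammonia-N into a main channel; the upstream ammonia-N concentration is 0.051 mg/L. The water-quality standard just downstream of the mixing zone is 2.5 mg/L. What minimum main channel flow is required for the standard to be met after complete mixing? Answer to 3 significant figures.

Set C_mix = 2.5: (Q·0.05100 + 540.0·26.80) / (Q + 540.0) = 2.5
→ Q = 540.0·(26.80 − 2.5)/(2.5 − 0.05100) = 5358 L/s.

5360 L/s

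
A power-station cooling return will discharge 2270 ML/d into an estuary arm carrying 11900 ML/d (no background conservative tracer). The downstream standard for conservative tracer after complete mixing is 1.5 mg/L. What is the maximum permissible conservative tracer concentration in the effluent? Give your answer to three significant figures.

9.36 mg/L

At the limit, (Qr·Cr + Qe·Cₑ)/(Qr + Qe) = 1.5:
Cₑ = (14170·1.5 − 11900·0) / 2270 = 9.363 mg/L.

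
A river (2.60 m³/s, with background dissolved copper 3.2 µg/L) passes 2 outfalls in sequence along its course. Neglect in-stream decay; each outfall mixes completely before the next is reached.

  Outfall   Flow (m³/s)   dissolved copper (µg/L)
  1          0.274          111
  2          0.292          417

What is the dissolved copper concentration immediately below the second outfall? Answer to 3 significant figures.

Below outfall 1: Q → 2.874 m³/s, C = (2.600·3.200 + 0.2740·111.0)/2.874 = 13.48 µg/L.
Below outfall 2: Q → 3.166 m³/s, C = (2.874·13.48 + 0.2920·417.0)/3.166 = 50.69 µg/L.

50.7 µg/L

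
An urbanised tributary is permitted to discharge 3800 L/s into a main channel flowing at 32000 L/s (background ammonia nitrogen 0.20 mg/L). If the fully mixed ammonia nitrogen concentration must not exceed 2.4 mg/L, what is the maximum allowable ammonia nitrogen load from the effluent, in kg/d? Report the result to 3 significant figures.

6870 kg/d

Mass balance at the limit: 32000·0.2000 + 3800·Cₑ = 35800·2.4 → Cₑ = 20.93 mg/L.
3800 L/s = 3.800 m³/s. Load = 3.800 m³/s × 20.93 g/m³ × 86 400 s/d = 6871 kg/d.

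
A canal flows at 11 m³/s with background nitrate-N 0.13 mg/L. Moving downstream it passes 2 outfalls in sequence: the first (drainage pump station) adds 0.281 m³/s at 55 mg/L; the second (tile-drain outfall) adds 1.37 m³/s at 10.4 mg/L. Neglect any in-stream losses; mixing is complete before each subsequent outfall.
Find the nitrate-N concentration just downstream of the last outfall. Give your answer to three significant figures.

Outfall 1: combined Q = 11.28 m³/s; C = (11.00·0.1300 + 0.2810·55.00)/11.28 = 1.497 mg/L.
Outfall 2: combined Q = 12.65 m³/s; C = (11.28·1.497 + 1.370·10.40)/12.65 = 2.461 mg/L.

2.46 mg/L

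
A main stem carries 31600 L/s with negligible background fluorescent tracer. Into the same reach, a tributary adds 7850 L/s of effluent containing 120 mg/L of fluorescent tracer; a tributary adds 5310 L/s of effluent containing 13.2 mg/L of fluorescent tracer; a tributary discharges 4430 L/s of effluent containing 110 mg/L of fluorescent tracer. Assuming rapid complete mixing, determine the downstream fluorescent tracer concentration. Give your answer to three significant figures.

30.5 mg/L

Mass balance: C = (31600·0 + 7850·120.0 + 5310·13.20 + 4430·110.0) / 49190 = 1499000/49190 = 30.48 mg/L.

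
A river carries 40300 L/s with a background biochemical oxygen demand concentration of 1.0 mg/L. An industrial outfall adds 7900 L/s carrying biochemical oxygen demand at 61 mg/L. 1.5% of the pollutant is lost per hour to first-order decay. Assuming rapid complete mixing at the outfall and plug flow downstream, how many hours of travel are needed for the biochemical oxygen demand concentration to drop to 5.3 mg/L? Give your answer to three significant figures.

47.3 h

Mixed concentration C = ΣQC/ΣQ = (40300·1.000 + 7900·61.00) / 48200 = 522200/48200 = 10.83 mg/L.
1.5%/h lost → k = −ln(1 − 0.015) = 0.01511 h⁻¹.
10.83·exp(−k·t) = 5.3 → t = ln(10.83/5.3)/k = 170300 s = 47.31 h.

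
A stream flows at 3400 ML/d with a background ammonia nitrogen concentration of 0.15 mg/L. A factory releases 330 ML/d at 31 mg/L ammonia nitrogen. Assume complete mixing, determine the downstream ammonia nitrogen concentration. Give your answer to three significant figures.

2.88 mg/L

After mixing, C = (3400·0.1500 + 330.0·31.00) / 3730 = 10740/3730 = 2.879 mg/L.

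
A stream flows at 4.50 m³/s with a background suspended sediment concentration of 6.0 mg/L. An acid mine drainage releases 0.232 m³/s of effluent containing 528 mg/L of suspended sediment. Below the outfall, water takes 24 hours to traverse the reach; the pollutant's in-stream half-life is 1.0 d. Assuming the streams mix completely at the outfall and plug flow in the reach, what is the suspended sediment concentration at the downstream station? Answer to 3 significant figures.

15.8 mg/L

Mass balance: C = (4.500·6.000 + 0.2320·528.0) / 4.732 = 149.5/4.732 = 31.59 mg/L.
Half-life 1.0 d → k = ln 2 / 1.0 = 0.6931 d⁻¹.
First-order decay: C = 31.59·exp(−k·t) = 31.59·0.5000 = 15.80 mg/L.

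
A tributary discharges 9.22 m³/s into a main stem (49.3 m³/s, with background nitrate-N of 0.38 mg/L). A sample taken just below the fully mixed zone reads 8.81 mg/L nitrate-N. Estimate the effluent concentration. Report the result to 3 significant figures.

53.9 mg/L

Mass balance: 49.30·0.3800 + 9.220·Cₑ = 58.52·8.810
→ Cₑ = (58.52·8.810 − 49.30·0.3800) / 9.220 = 53.89 mg/L.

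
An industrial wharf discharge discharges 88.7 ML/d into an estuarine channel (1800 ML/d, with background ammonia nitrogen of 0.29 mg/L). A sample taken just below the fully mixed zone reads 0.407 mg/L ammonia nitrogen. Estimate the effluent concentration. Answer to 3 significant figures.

2.78 mg/L

Mass balance: 1800·0.2900 + 88.70·Cₑ = 1889·0.4070
→ Cₑ = (1889·0.4070 − 1800·0.2900) / 88.70 = 2.781 mg/L.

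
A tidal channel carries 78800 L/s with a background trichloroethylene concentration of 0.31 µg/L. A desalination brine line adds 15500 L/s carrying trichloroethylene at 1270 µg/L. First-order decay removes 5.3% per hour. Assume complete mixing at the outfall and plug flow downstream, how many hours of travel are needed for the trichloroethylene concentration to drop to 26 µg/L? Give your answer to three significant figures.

38.3 h

Mass balance: C = (78800·0.3100 + 15500·1270) / 94300 = 19710000/94300 = 209.0 µg/L.
5.3%/h lost → k = −ln(1 − 0.053) = 0.05446 h⁻¹.
209.0·exp(−k·t) = 26 → t = ln(209.0/26)/k = 137800 s = 38.27 h.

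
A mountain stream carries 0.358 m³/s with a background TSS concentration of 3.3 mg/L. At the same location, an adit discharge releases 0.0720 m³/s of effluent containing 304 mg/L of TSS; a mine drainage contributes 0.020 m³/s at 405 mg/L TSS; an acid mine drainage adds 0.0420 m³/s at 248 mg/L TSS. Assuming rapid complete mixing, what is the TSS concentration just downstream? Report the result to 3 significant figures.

84.5 mg/L

Conservation of mass: C = (0.3580·3.300 + 0.07200·304.0 + 0.02000·405.0 + 0.04200·248.0) / 0.4920 = 41.59/0.4920 = 84.52 mg/L.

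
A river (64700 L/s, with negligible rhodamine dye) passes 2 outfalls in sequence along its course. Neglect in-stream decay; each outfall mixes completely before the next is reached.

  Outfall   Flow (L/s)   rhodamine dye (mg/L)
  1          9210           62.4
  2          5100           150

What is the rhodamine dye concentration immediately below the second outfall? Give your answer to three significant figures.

After outfall 1: Q = 64700 + 9210 = 73910 L/s; C = (64700·0 + 9210·62.40)/73910 = 7.776 mg/L.
After outfall 2: Q = 73910 + 5100 = 79010 L/s; C = (73910·7.776 + 5100·150.0)/79010 = 16.96 mg/L.

17.0 mg/L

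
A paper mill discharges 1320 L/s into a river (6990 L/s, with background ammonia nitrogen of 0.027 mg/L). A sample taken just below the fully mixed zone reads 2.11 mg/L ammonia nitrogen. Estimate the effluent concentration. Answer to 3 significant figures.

13.1 mg/L

Mass balance: 6990·0.02700 + 1320·Cₑ = 8310·2.110
→ Cₑ = (8310·2.110 − 6990·0.02700) / 1320 = 13.14 mg/L.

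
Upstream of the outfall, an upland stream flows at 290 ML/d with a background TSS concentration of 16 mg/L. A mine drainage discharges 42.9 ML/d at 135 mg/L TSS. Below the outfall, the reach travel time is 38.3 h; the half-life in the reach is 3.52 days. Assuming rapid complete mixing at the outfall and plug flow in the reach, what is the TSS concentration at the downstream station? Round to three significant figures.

22.9 mg/L

Conservation of mass: C = (290.0·16.00 + 42.90·135.0) / 332.9 = 10430/332.9 = 31.34 mg/L.
Half-life 3.52 d → k = ln 2 / 3.52 = 0.1969 d⁻¹.
First-order decay: C = 31.34·exp(−k·t) = 31.34·0.7303 = 22.89 mg/L.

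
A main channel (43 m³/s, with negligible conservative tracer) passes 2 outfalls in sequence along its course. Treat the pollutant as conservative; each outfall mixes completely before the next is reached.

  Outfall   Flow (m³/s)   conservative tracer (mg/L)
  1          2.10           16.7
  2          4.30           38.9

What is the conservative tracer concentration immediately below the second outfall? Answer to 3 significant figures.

4.10 mg/L

Outfall 1: combined Q = 45.10 m³/s; C = (43.00·0 + 2.100·16.70)/45.10 = 0.7776 mg/L.
Outfall 2: combined Q = 49.40 m³/s; C = (45.10·0.7776 + 4.300·38.90)/49.40 = 4.096 mg/L.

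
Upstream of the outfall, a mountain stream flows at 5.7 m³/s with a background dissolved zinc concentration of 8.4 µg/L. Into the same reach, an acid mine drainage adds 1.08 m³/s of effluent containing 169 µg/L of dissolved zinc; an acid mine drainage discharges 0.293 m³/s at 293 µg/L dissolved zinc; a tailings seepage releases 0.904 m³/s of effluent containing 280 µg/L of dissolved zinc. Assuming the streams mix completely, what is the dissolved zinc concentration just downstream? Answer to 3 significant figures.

71.4 µg/L

After mixing, C = (5.700·8.400 + 1.080·169.0 + 0.2930·293.0 + 0.9040·280.0) / 7.977 = 569.4/7.977 = 71.38 µg/L.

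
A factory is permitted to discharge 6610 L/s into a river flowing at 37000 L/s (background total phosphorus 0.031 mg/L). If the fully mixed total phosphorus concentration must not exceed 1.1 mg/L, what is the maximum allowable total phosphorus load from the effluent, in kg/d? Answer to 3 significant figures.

4050 kg/d

Mass balance at the limit: 37000·0.03100 + 6610·Cₑ = 43610·1.1 → Cₑ = 7.084 mg/L.
6610 L/s = 6.610 m³/s. Load = 6.610 m³/s × 7.084 g/m³ × 86 400 s/d = 4046 kg/d.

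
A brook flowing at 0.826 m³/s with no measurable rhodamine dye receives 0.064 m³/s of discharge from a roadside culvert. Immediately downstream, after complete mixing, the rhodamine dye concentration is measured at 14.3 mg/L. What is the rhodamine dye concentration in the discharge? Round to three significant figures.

199 mg/L

Mass balance: 0.8260·0 + 0.06400·Cₑ = 0.8900·14.30
→ Cₑ = (0.8900·14.30 − 0.8260·0) / 0.06400 = 198.9 mg/L.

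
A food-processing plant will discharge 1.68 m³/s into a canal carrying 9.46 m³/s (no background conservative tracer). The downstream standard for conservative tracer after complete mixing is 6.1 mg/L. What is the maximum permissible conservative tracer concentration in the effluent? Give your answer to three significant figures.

40.4 mg/L

At the limit, (Qr·Cr + Qe·Cₑ)/(Qr + Qe) = 6.1:
Cₑ = (11.14·6.1 − 9.460·0) / 1.680 = 40.45 mg/L.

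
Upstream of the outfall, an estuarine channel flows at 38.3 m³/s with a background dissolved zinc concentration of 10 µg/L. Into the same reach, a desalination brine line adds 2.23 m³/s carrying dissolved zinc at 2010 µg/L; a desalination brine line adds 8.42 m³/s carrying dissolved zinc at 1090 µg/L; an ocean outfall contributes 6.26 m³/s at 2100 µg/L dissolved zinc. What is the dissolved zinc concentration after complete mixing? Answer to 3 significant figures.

Conservation of mass: C = (38.30·10.00 + 2.230·2010 + 8.420·1090 + 6.260·2100) / 55.21 = 27190/55.21 = 492.5 µg/L.

492 µg/L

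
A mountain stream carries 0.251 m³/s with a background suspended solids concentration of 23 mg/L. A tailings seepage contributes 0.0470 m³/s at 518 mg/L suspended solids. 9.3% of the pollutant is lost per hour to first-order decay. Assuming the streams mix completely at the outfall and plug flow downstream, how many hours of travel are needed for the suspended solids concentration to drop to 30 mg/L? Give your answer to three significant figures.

12.4 h

Flow-weighted average: C = (0.2510·23.00 + 0.04700·518.0) / 0.2980 = 30.12/0.2980 = 101.1 mg/L.
9.3%/h lost → k = −ln(1 − 0.093) = 0.09761 h⁻¹.
101.1·exp(−k·t) = 30 → t = ln(101.1/30)/k = 44800 s = 12.44 h.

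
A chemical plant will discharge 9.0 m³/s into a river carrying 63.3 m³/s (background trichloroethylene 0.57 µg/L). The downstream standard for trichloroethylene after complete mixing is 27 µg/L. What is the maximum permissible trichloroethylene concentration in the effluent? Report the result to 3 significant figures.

213 µg/L

At the limit, (Qr·Cr + Qe·Cₑ)/(Qr + Qe) = 27:
Cₑ = (72.30·27 − 63.30·0.5700) / 9.000 = 212.9 µg/L.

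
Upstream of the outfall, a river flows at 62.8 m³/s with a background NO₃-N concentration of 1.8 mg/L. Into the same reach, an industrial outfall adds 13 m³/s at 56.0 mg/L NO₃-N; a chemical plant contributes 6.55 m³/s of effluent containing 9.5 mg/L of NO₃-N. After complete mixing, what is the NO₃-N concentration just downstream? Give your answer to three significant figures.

11.0 mg/L

Conservation of mass: C = (62.80·1.800 + 13.00·56.00 + 6.550·9.500) / 82.35 = 903.3/82.35 = 10.97 mg/L.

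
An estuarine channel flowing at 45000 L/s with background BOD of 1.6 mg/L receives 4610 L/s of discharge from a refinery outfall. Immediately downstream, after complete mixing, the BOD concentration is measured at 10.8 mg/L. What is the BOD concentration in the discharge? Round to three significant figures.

Mass balance: 45000·1.600 + 4610·Cₑ = 49610·10.80
→ Cₑ = (49610·10.80 − 45000·1.600) / 4610 = 100.6 mg/L.

101 mg/L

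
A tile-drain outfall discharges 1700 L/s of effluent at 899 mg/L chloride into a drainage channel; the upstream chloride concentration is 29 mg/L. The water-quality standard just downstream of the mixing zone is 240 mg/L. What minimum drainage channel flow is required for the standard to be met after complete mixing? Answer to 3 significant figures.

5310 L/s

Set C_mix = 240: (Q·29.00 + 1700·899.0) / (Q + 1700) = 240
→ Q = 1700·(899.0 − 240)/(240 − 29.00) = 5309 L/s.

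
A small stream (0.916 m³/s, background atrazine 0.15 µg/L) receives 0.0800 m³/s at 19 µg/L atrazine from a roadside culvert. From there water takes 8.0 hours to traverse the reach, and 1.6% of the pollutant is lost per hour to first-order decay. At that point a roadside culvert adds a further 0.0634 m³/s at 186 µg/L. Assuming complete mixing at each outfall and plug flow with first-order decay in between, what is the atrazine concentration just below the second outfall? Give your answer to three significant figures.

12.5 µg/L

Conservation of mass: C = (0.9160·0.1500 + 0.08000·19.00) / 0.9960 = 1.657/0.9960 = 1.664 µg/L; combined flow 0.9960 m³/s.
1.6%/h lost → k = −ln(1 − 0.016) = 0.01613 h⁻¹.
Decay over the reach: 1.664·exp(−kt) = 1.664·0.8789 = 1.463 µg/L.
At the second outfall, C = (0.9960·1.463 + 0.06340·186.0) / (0.9960 + 0.06340) = 12.51 µg/L.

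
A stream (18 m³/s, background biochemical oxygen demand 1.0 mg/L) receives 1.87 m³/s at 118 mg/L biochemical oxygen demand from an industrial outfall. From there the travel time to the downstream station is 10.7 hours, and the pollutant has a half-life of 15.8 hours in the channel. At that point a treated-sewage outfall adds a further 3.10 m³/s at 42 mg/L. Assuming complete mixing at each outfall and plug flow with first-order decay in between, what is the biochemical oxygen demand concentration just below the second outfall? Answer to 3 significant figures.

12.2 mg/L

After mixing, C = (18.00·1.000 + 1.870·118.0) / 19.87 = 238.7/19.87 = 12.01 mg/L; combined flow 19.87 m³/s.
Half-life 15.8 h → k = ln 2 / 15.8 = 0.04387 h⁻¹ = 1.053 d⁻¹.
First-order decay: C = 12.01·exp(−k·t) = 12.01·0.6254 = 7.511 mg/L.
At the second outfall, C = (19.87·7.511 + 3.100·42.00) / (19.87 + 3.100) = 12.17 mg/L.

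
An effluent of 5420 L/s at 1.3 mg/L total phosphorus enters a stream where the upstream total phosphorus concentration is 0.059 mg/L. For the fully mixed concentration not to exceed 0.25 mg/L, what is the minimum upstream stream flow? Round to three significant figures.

Set C_mix = 0.25: (Q·0.05900 + 5420·1.300) / (Q + 5420) = 0.25
→ Q = 5420·(1.300 − 0.25)/(0.25 − 0.05900) = 29800 L/s.

29800 L/s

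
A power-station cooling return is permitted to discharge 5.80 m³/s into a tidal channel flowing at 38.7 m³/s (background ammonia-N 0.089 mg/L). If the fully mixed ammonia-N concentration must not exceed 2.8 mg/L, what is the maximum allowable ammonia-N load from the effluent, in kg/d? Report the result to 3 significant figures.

Mass balance at the limit: 38.70·0.08900 + 5.800·Cₑ = 44.50·2.8 → Cₑ = 20.89 mg/L.
Load = 5.800 m³/s × 20.89 g/m³ × 86 400 s/d = 10470 kg/d.

10500 kg/d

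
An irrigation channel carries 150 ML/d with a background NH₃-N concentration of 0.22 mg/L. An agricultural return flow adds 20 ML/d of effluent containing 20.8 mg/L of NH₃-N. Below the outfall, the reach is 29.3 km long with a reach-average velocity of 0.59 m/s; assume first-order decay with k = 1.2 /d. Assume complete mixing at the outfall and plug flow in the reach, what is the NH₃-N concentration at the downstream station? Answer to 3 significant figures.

1.33 mg/L

Mixed concentration C = ΣQC/ΣQ = (150.0·0.2200 + 20.00·20.80) / 170.0 = 449.0/170.0 = 2.641 mg/L.
Travel time t = 29.3·1000 / 0.59 = 49660 s = 13.79 h.
Decay over the reach: 2.641·exp(−kt) = 2.641·0.5017 = 1.325 mg/L.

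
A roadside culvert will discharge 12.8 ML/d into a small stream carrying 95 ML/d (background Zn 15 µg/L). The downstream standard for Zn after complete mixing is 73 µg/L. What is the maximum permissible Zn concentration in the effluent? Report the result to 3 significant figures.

At the limit, (Qr·Cr + Qe·Cₑ)/(Qr + Qe) = 73:
Cₑ = (107.8·73 − 95.00·15.00) / 12.80 = 503.5 µg/L.

503 µg/L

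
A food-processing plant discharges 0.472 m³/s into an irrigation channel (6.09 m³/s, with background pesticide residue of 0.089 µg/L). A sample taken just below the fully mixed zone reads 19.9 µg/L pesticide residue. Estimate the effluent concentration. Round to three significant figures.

Mass balance: 6.090·0.08900 + 0.4720·Cₑ = 6.562·19.90
→ Cₑ = (6.562·19.90 − 6.090·0.08900) / 0.4720 = 275.5 µg/L.

276 µg/L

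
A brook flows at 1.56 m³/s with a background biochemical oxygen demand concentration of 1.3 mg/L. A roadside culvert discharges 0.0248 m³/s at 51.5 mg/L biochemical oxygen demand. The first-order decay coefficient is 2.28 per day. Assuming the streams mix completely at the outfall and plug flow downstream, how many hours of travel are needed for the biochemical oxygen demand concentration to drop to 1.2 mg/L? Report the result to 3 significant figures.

5.82 h

Flow-weighted average: C = (1.560·1.300 + 0.02480·51.50) / 1.585 = 3.305/1.585 = 2.086 mg/L.
2.086·exp(−k·t) = 1.2 → t = ln(2.086/1.2)/k = 20950 s = 5.818 h.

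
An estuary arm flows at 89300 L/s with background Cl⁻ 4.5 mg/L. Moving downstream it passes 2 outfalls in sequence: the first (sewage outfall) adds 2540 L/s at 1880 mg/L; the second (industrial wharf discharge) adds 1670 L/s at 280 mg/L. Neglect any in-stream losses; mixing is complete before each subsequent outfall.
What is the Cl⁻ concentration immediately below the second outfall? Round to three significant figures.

Outfall 1: combined Q = 91840 L/s; C = (89300·4.500 + 2540·1880)/91840 = 56.37 mg/L.
Outfall 2: combined Q = 93510 L/s; C = (91840·56.37 + 1670·280.0)/93510 = 60.36 mg/L.

60.4 mg/L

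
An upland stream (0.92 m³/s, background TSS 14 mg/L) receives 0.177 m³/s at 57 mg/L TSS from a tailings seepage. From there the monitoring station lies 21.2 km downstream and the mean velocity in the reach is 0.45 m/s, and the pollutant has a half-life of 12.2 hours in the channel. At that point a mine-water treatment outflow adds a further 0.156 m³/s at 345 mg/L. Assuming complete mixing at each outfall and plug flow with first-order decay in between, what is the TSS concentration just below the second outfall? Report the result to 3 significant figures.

Mixed concentration C = ΣQC/ΣQ = (0.9200·14.00 + 0.1770·57.00) / 1.097 = 22.97/1.097 = 20.94 mg/L; combined flow 1.097 m³/s.
Travel time t = 21.2·1000 / 0.45 = 47110 s = 13.09 h.
Half-life 12.2 h → k = ln 2 / 12.2 = 0.05682 h⁻¹ = 1.364 d⁻¹.
Applying C = C₀e^(−kt): 20.94 × 0.4754 = 9.955 mg/L.
Second outfall: C = (1.097·9.955 + 0.1560·345.0)/1.253 = 51.67 mg/L.

51.7 mg/L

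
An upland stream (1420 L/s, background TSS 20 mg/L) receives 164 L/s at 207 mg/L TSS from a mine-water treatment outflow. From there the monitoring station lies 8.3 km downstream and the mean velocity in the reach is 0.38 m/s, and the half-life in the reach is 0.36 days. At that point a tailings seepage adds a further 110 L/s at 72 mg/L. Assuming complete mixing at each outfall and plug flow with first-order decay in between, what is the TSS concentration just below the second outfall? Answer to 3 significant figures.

27.3 mg/L

Conservation of mass: C = (1420·20.00 + 164.0·207.0) / 1584 = 62350/1584 = 39.36 mg/L; combined flow 1584 L/s.
Travel time t = 8.3·1000 / 0.38 = 21840 s = 6.067 h.
Half-life 0.36 d → k = ln 2 / 0.36 = 1.925 d⁻¹.
After decay, C = 39.36 × e^(−kt) = 39.36 × 0.6146 = 24.19 mg/L.
At the second outfall, C = (1584·24.19 + 110.0·72.00) / (1584 + 110.0) = 27.30 mg/L.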